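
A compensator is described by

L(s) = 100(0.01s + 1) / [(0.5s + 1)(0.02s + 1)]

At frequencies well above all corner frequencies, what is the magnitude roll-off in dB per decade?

-20 dB/decade

Each pole contributes −20 dB/decade at high frequency; each zero contributes +20 dB/decade.
Net: 1 zero(s) − 2 pole(s) → -20 dB/decade.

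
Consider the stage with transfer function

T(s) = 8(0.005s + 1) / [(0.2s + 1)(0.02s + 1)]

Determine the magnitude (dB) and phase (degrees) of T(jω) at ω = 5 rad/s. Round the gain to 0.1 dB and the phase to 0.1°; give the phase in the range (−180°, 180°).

15.0 dB, -49.3°

At ω = 5 rad/s:
zero (1 + j5·0.005) = 1 + j0.025 → |·| ≈ 1.0003, ∠ ≈ 1.43°
pole (1 + j5·0.2) = 1 + j1 → |·| ≈ 1.4142, ∠ ≈ 45.00°
pole (1 + j5·0.02) = 1 + j0.1 → |·| ≈ 1.005, ∠ ≈ 5.71°
|T| = 8 · 1.0003 / (1.4142 · 1.005) ≈ 5.6305
Gain = 20 log₁₀(5.6305) ≈ 15.01 dB
∠T = (1.43°) − (45.00° + 5.71°) = -49.28°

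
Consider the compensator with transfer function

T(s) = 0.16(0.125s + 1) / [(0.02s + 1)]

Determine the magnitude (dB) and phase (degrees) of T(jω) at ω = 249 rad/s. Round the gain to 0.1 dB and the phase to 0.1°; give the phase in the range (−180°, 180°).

At ω = 249 rad/s:
zero (1 + j249·0.125) = 1 + j31.125 → |·| ≈ 31.141, ∠ ≈ 88.16°
pole (1 + j249·0.02) = 1 + j4.98 → |·| ≈ 5.0794, ∠ ≈ 78.65°
|T| = 0.16 · 31.141 / (5.0794) ≈ 0.98093
Gain = 20 log₁₀(0.98093) ≈ -0.17 dB
∠T = (88.16°) − (78.65°) = 9.51°

-0.2 dB, 9.5°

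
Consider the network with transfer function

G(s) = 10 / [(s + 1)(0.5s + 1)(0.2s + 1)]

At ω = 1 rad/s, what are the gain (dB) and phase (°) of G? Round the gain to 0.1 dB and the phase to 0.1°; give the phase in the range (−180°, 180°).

At ω = 1 rad/s:
pole (1 + j1·1) = 1 + j1 → |·| ≈ 1.4142, ∠ ≈ 45.00°
pole (1 + j1·0.5) = 1 + j0.5 → |·| ≈ 1.118, ∠ ≈ 26.57°
pole (1 + j1·0.2) = 1 + j0.2 → |·| ≈ 1.0198, ∠ ≈ 11.31°
|G| = 10 · 1 / (1.4142 · 1.118 · 1.0198) ≈ 6.202
Gain = 20 log₁₀(6.202) ≈ 15.85 dB
∠G = (0°) − (45.00° + 26.57° + 11.31°) = -82.88°

15.9 dB, -82.9°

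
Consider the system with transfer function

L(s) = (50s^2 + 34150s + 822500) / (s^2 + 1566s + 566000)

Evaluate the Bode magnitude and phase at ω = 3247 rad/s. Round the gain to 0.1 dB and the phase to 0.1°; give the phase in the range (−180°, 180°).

33.6 dB, 15.1°

Substitute s = j3247:
Numerator: 50(j3247)^2 + 34150(j3247) + 822500 = -526327950 + j110885050
Denominator: (j3247)^2 + 1566(j3247) + 566000 = -9977009 + j5084802
|N| = √(526327950² + 110885050²) ≈ 5.3788e+08, ∠N ≈ 168.10°
|D| = √(9977009² + 5084802²) ≈ 1.1198e+07, ∠D ≈ 152.99°
|L| = 5.3788e+08 / 1.1198e+07 ≈ 48.034
Gain = 20 log₁₀(48.034) ≈ 33.63 dB
∠L = 168.10° − 152.99° = 15.11°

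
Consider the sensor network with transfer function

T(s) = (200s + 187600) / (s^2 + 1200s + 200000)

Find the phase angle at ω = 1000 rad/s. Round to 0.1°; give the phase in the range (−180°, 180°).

-76.9°

Substitute s = j1000:
Numerator: 200(j1000) + 187600 = 187600 + j200000
Denominator: (j1000)^2 + 1200(j1000) + 200000 = -800000 + j1200000
|N| = √(187600² + 200000²) ≈ 2.7421e+05, ∠N ≈ 46.83°
|D| = √(800000² + 1200000²) ≈ 1.4422e+06, ∠D ≈ 123.69°
∠T = 46.83° − 123.69° = -76.86°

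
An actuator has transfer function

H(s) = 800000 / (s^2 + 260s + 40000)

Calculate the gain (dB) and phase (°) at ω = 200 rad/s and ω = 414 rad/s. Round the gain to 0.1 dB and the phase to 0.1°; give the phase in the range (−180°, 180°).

ω = 200: 23.7 dB, -90.0°; ω = 414: 13.5 dB, -140.7°

At s = jω = j200:
quadratic: (j200)² + 260·j200 + 40000 = 0 + j52000 → |·| ≈ 52000, ∠ ≈ 90.00°
|H| = 800000 / 52000 ≈ 15.385
Gain = 20 log₁₀(15.385) ≈ 23.74 dB
∠H = 0.00° − 90.00° = -90.00°

At s = jω = j414:
quadratic: (j414)² + 260·j414 + 40000 = -131396 + j107640 → |·| ≈ 1.6986e+05, ∠ ≈ 140.68°
|H| = 800000 / 1.6986e+05 ≈ 4.7098
Gain = 20 log₁₀(4.7098) ≈ 13.46 dB
∠H = 0.00° − 140.68° = -140.68°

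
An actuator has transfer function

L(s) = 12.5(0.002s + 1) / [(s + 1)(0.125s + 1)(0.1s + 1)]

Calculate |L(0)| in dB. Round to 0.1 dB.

L(0) = 12.5 · 1 / 1 = 12.5
20 log₁₀(12.5) ≈ 21.94 dB

21.9 dB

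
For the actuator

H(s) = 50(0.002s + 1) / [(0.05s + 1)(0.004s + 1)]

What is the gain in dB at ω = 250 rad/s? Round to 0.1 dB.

At ω = 250 rad/s:
zero (1 + j250·0.002) = 1 + j0.5 → |·| ≈ 1.118, ∠ ≈ 26.57°
pole (1 + j250·0.05) = 1 + j12.5 → |·| ≈ 12.54, ∠ ≈ 85.43°
pole (1 + j250·0.004) = 1 + j1 → |·| ≈ 1.4142, ∠ ≈ 45.00°
|H| = 50 · 1.118 / (12.54 · 1.4142) ≈ 3.1521
Gain = 20 log₁₀(3.1521) ≈ 9.97 dB

10.0 dB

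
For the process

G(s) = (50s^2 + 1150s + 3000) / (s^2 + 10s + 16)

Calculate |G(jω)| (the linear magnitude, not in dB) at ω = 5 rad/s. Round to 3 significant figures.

118

Substitute s = j5:
Numerator: 50(j5)^2 + 1150(j5) + 3000 = 1750 + j5750
Denominator: (j5)^2 + 10(j5) + 16 = -9 + j50
|N| = √(1750² + 5750²) ≈ 6010.4, ∠N ≈ 73.07°
|D| = √(9² + 50²) ≈ 50.804, ∠D ≈ 100.20°
|G| = 6010.4 / 50.804 ≈ 118.31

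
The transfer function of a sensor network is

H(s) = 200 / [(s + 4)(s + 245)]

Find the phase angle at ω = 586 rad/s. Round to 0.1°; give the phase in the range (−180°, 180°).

-156.9°

At s = jω = j586:
pole (s+4): 4 + j586 → |·| = √(4²+586²) = √343412 ≈ 586.01, ∠ = arctan(586/4) ≈ 89.61°
pole (s+245): 245 + j586 → |·| = √(245²+586²) = √403421 ≈ 635.15, ∠ = arctan(586/245) ≈ 67.31°
∠H = 0.00° − 156.92° = -156.92°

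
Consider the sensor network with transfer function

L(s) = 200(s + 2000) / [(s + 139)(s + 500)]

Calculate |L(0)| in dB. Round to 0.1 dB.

L(0) = 200·2000 / (139·500) ≈ 5.7554
20 log₁₀(5.7554) ≈ 15.20 dB

15.2 dB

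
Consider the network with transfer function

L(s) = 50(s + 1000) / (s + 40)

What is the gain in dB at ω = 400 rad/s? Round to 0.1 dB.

At s = jω = j400:
zero (s+1000): 1000 + j400 → |·| = √(1000²+400²) = √1160000 ≈ 1077, ∠ = arctan(400/1000) ≈ 21.80°
pole (s+40): 40 + j400 → |·| = √(40²+400²) = √161600 ≈ 402, ∠ = arctan(400/40) ≈ 84.29°
|L| = 50 · 1077 / 402 ≈ 133.96
Gain = 20 log₁₀(133.96) ≈ 42.54 dB

42.5 dB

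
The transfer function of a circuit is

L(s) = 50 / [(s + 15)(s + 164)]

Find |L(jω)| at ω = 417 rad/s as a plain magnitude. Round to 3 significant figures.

0.000267

At s = jω = j417:
pole (s+15): 15 + j417 → |·| = √(15²+417²) = √174114 ≈ 417.27, ∠ = arctan(417/15) ≈ 87.94°
pole (s+164): 164 + j417 → |·| = √(164²+417²) = √200785 ≈ 448.09, ∠ = arctan(417/164) ≈ 68.53°
|L| = 50 / 1.8697e+05 ≈ 0.00026742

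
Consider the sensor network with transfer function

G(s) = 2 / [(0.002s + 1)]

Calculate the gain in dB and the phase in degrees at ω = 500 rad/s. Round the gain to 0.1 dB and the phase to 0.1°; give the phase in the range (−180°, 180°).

At ω = 500 rad/s:
pole (1 + j500·0.002) = 1 + j1 → |·| ≈ 1.4142, ∠ ≈ 45.00°
|G| = 2 · 1 / (1.4142) ≈ 1.4142
Gain = 20 log₁₀(1.4142) ≈ 3.01 dB
∠G = (0°) − (45.00°) = -45.00°

3.0 dB, -45.0°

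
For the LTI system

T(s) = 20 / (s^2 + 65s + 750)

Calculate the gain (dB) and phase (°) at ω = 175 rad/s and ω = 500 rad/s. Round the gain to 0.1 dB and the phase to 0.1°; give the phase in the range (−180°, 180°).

Substitute s = j175:
Numerator: 20 = 20 + j0
Denominator: (j175)^2 + 65(j175) + 750 = -29875 + j11375
|N| = √(20² + 0²) ≈ 20, ∠N ≈ 0.00°
|D| = √(29875² + 11375²) ≈ 31967, ∠D ≈ 159.16°
|T| = 20 / 31967 ≈ 0.00062565
Gain = 20 log₁₀(0.00062565) ≈ -64.07 dB
∠T = 0.00° − 159.16° = -159.16°

Substitute s = j500:
Numerator: 20 = 20 + j0
Denominator: (j500)^2 + 65(j500) + 750 = -249250 + j32500
|N| = √(20² + 0²) ≈ 20, ∠N ≈ 0.00°
|D| = √(249250² + 32500²) ≈ 2.5136e+05, ∠D ≈ 172.57°
|T| = 20 / 2.5136e+05 ≈ 7.9567e-05
Gain = 20 log₁₀(7.9567e-05) ≈ -81.99 dB
∠T = 0.00° − 172.57° = -172.57°

ω = 175: -64.1 dB, -159.2°; ω = 500: -82.0 dB, -172.6°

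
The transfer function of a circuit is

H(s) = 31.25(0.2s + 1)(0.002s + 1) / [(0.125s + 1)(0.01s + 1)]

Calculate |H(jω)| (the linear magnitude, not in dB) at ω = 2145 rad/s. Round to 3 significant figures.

10.3

At ω = 2145 rad/s:
zero (1 + j2145·0.2) = 1 + j429 → |·| ≈ 429, ∠ ≈ 89.87°
zero (1 + j2145·0.002) = 1 + j4.29 → |·| ≈ 4.405, ∠ ≈ 76.88°
pole (1 + j2145·0.125) = 1 + j268.125 → |·| ≈ 268.13, ∠ ≈ 89.79°
pole (1 + j2145·0.01) = 1 + j21.45 → |·| ≈ 21.473, ∠ ≈ 87.33°
|H| = 31.25 · 429 · 4.405 / (268.13 · 21.473) ≈ 10.257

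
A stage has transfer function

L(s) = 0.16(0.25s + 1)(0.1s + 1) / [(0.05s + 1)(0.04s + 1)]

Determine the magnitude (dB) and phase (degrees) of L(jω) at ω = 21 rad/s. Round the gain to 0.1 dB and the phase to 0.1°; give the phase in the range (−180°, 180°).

At ω = 21 rad/s:
zero (1 + j21·0.25) = 1 + j5.25 → |·| ≈ 5.3444, ∠ ≈ 79.22°
zero (1 + j21·0.1) = 1 + j2.1 → |·| ≈ 2.3259, ∠ ≈ 64.54°
pole (1 + j21·0.05) = 1 + j1.05 → |·| ≈ 1.45, ∠ ≈ 46.40°
pole (1 + j21·0.04) = 1 + j0.84 → |·| ≈ 1.306, ∠ ≈ 40.03°
|L| = 0.16 · 5.3444 · 2.3259 / (1.45 · 1.306) ≈ 1.0503
Gain = 20 log₁₀(1.0503) ≈ 0.43 dB
∠L = (79.22° + 64.54°) − (46.40° + 40.03°) = 57.33°

0.4 dB, 57.3°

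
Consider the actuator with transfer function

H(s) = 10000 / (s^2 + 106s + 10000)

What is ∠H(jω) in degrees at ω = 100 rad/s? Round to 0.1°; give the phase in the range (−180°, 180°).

-90.0°

At s = jω = j100:
quadratic: (j100)² + 106·j100 + 10000 = 0 + j10600 → |·| ≈ 10600, ∠ ≈ 90.00°
∠H = 0.00° − 90.00° = -90.00°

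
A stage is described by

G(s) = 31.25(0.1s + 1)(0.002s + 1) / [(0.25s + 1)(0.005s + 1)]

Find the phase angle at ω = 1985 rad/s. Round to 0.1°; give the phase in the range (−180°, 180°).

-8.6°

At ω = 1985 rad/s:
zero (1 + j1985·0.1) = 1 + j198.5 → |·| ≈ 198.5, ∠ ≈ 89.71°
zero (1 + j1985·0.002) = 1 + j3.97 → |·| ≈ 4.094, ∠ ≈ 75.86°
pole (1 + j1985·0.25) = 1 + j496.25 → |·| ≈ 496.25, ∠ ≈ 89.88°
pole (1 + j1985·0.005) = 1 + j9.925 → |·| ≈ 9.9753, ∠ ≈ 84.25°
∠G = (89.71° + 75.86°) − (89.88° + 84.25°) = -8.56°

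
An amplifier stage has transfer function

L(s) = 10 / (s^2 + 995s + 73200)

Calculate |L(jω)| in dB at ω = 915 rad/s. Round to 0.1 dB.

-101.5 dB

Substitute s = j915:
Numerator: 10 = 10 + j0
Denominator: (j915)^2 + 995(j915) + 73200 = -764025 + j910425
|N| = √(10² + 0²) ≈ 10, ∠N ≈ 0.00°
|D| = √(764025² + 910425²) ≈ 1.1885e+06, ∠D ≈ 130.00°
|L| = 10 / 1.1885e+06 ≈ 8.414e-06
Gain = 20 log₁₀(8.414e-06) ≈ -101.50 dB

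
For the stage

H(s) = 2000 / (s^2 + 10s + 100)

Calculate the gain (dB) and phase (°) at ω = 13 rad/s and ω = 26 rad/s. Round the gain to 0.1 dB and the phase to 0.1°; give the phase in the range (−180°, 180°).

At s = jω = j13:
quadratic: (j13)² + 10·j13 + 100 = -69 + j130 → |·| ≈ 147.18, ∠ ≈ 117.96°
|H| = 2000 / 147.18 ≈ 13.589
Gain = 20 log₁₀(13.589) ≈ 22.66 dB
∠H = 0.00° − 117.96° = -117.96°

At s = jω = j26:
quadratic: (j26)² + 10·j26 + 100 = -576 + j260 → |·| ≈ 631.96, ∠ ≈ 155.71°
|H| = 2000 / 631.96 ≈ 3.1648
Gain = 20 log₁₀(3.1648) ≈ 10.01 dB
∠H = 0.00° − 155.71° = -155.71°

ω = 13: 22.7 dB, -118.0°; ω = 26: 10.0 dB, -155.7°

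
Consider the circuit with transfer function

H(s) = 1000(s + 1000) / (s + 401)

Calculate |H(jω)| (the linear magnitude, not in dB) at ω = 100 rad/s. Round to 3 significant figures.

2.43e+03

At s = jω = j100:
zero (s+1000): 1000 + j100 → |·| = √(1000²+100²) = √1010000 ≈ 1005, ∠ = arctan(100/1000) ≈ 5.71°
pole (s+401): 401 + j100 → |·| = √(401²+100²) = √170801 ≈ 413.28, ∠ = arctan(100/401) ≈ 14.00°
|H| = 1000 · 1005 / 413.28 ≈ 2431.8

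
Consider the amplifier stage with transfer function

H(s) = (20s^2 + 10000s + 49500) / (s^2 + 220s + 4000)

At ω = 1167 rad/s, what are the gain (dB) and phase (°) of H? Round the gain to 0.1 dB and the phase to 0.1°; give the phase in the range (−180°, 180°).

Substitute s = j1167:
Numerator: 20(j1167)^2 + 10000(j1167) + 49500 = -27188280 + j11670000
Denominator: (j1167)^2 + 220(j1167) + 4000 = -1357889 + j256740
|N| = √(27188280² + 11670000²) ≈ 2.9587e+07, ∠N ≈ 156.77°
|D| = √(1357889² + 256740²) ≈ 1.3819e+06, ∠D ≈ 169.29°
|H| = 2.9587e+07 / 1.3819e+06 ≈ 21.41
Gain = 20 log₁₀(21.41) ≈ 26.61 dB
∠H = 156.77° − 169.29° = -12.52°

26.6 dB, -12.5°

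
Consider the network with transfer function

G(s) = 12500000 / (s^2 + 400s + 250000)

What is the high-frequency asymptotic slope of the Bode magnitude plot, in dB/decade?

Each pole contributes −20 dB/decade at high frequency; each zero contributes +20 dB/decade.
Net: 0 zero(s) − 2 pole(s) → -40 dB/decade.

-40 dB/decade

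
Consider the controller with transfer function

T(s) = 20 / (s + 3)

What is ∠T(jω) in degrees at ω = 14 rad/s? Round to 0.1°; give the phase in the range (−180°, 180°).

Substitute s = j14:
Numerator: 20 = 20 + j0
Denominator: (j14) + 3 = 3 + j14
|N| = √(20² + 0²) ≈ 20, ∠N ≈ 0.00°
|D| = √(3² + 14²) ≈ 14.318, ∠D ≈ 77.91°
∠T = 0.00° − 77.91° = -77.91°

-77.9°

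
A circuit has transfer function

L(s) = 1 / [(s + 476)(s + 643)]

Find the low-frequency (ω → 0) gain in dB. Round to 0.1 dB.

L(0) = 1 / (476·643) ≈ 3.2672e-06
20 log₁₀(3.2672e-06) ≈ -109.72 dB

-109.7 dB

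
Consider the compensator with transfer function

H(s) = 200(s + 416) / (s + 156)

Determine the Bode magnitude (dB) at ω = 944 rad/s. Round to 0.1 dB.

At s = jω = j944:
zero (s+416): 416 + j944 → |·| = √(416²+944²) = √1064192 ≈ 1031.6, ∠ = arctan(944/416) ≈ 66.22°
pole (s+156): 156 + j944 → |·| = √(156²+944²) = √915472 ≈ 956.8, ∠ = arctan(944/156) ≈ 80.62°
|H| = 200 · 1031.6 / 956.8 ≈ 215.64
Gain = 20 log₁₀(215.64) ≈ 46.67 dB

46.7 dB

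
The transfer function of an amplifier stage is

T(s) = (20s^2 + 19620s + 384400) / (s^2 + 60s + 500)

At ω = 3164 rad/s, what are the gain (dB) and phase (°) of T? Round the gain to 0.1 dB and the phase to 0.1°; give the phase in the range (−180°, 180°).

26.4 dB, -16.2°

Substitute s = j3164:
Numerator: 20(j3164)^2 + 19620(j3164) + 384400 = -199833520 + j62077680
Denominator: (j3164)^2 + 60(j3164) + 500 = -10010396 + j189840
|N| = √(199833520² + 62077680²) ≈ 2.0925e+08, ∠N ≈ 162.74°
|D| = √(10010396² + 189840²) ≈ 1.0012e+07, ∠D ≈ 178.91°
|T| = 2.0925e+08 / 1.0012e+07 ≈ 20.9
Gain = 20 log₁₀(20.9) ≈ 26.40 dB
∠T = 162.74° − 178.91° = -16.17°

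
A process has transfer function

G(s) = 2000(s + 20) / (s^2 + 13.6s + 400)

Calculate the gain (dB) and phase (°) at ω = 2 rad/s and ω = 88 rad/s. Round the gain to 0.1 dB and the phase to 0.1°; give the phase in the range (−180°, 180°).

ω = 2: 40.1 dB, 1.8°; ω = 88: 27.7 dB, -93.5°

At s = jω = j2:
zero (s+20): 20 + j2 → |·| = √(20²+2²) = √404 ≈ 20.1, ∠ = arctan(2/20) ≈ 5.71°
quadratic: (j2)² + 13.6·j2 + 400 = 396 + j27.2 → |·| ≈ 396.93, ∠ ≈ 3.93°
|G| = 2000 · 20.1 / 396.93 ≈ 101.28
Gain = 20 log₁₀(101.28) ≈ 40.11 dB
∠G = 5.71° − 3.93° = 1.78°

At s = jω = j88:
zero (s+20): 20 + j88 → |·| = √(20²+88²) = √8144 ≈ 90.244, ∠ = arctan(88/20) ≈ 77.20°
quadratic: (j88)² + 13.6·j88 + 400 = -7344 + j1196.8 → |·| ≈ 7440.9, ∠ ≈ 170.74°
|G| = 2000 · 90.244 / 7440.9 ≈ 24.256
Gain = 20 log₁₀(24.256) ≈ 27.70 dB
∠G = 77.20° − 170.74° = -93.54°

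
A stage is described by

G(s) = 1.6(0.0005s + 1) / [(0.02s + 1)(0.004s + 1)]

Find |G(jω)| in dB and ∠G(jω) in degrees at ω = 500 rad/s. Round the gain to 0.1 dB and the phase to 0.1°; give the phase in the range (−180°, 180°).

At ω = 500 rad/s:
zero (1 + j500·0.0005) = 1 + j0.25 → |·| ≈ 1.0308, ∠ ≈ 14.04°
pole (1 + j500·0.02) = 1 + j10 → |·| ≈ 10.05, ∠ ≈ 84.29°
pole (1 + j500·0.004) = 1 + j2 → |·| ≈ 2.2361, ∠ ≈ 63.43°
|G| = 1.6 · 1.0308 / (10.05 · 2.2361) ≈ 0.07339
Gain = 20 log₁₀(0.07339) ≈ -22.69 dB
∠G = (14.04°) − (84.29° + 63.43°) = -133.68°

-22.7 dB, -133.7°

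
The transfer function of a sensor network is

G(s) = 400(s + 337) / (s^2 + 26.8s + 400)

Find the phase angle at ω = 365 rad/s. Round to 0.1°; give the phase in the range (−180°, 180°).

At s = jω = j365:
zero (s+337): 337 + j365 → |·| = √(337²+365²) = √246794 ≈ 496.78, ∠ = arctan(365/337) ≈ 47.28°
quadratic: (j365)² + 26.8·j365 + 400 = -132825 + j9782 → |·| ≈ 1.3318e+05, ∠ ≈ 175.79°
∠G = 47.28° − 175.79° = -128.51°

-128.5°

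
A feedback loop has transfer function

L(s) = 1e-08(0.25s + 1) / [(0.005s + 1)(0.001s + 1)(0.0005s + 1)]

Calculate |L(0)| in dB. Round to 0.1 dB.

-160.0 dB

L(0) = 1e-08 · 1 / 1 = 1e-08
20 log₁₀(1e-08) ≈ -160.00 dB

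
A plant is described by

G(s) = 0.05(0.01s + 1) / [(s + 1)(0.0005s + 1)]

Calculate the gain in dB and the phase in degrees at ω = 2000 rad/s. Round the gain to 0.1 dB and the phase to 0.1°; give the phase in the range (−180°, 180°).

At ω = 2000 rad/s:
zero (1 + j2000·0.01) = 1 + j20 → |·| ≈ 20.025, ∠ ≈ 87.14°
pole (1 + j2000·1) = 1 + j2000 → |·| ≈ 2000, ∠ ≈ 89.97°
pole (1 + j2000·0.0005) = 1 + j1 → |·| ≈ 1.4142, ∠ ≈ 45.00°
|G| = 0.05 · 20.025 / (2000 · 1.4142) ≈ 0.000354
Gain = 20 log₁₀(0.000354) ≈ -69.02 dB
∠G = (87.14°) − (89.97° + 45.00°) = -47.83°

-69.0 dB, -47.8°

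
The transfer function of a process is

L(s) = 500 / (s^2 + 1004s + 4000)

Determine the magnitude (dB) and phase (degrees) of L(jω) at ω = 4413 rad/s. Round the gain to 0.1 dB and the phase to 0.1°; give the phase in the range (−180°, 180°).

-92.0 dB, -167.2°

Substitute s = j4413:
Numerator: 500 = 500 + j0
Denominator: (j4413)^2 + 1004(j4413) + 4000 = -19470569 + j4430652
|N| = √(500² + 0²) ≈ 500, ∠N ≈ 0.00°
|D| = √(19470569² + 4430652²) ≈ 1.9968e+07, ∠D ≈ 167.18°
|L| = 500 / 1.9968e+07 ≈ 2.504e-05
Gain = 20 log₁₀(2.504e-05) ≈ -92.03 dB
∠L = 0.00° − 167.18° = -167.18°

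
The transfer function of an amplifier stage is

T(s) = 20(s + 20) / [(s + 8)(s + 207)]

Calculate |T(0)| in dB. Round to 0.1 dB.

-12.3 dB

T(0) = 20·20 / (8·207) ≈ 0.24155
20 log₁₀(0.24155) ≈ -12.34 dB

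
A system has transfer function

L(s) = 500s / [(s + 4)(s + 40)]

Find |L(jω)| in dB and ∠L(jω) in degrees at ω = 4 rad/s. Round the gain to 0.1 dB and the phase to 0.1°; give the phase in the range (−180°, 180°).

18.9 dB, 39.3°

At s = jω = j4:
zero at origin: s = j4 → |·| = 4, ∠ = 90.00°
pole (s+4): 4 + j4 → |·| = √(4²+4²) = √32 ≈ 5.6569, ∠ = arctan(4/4) ≈ 45.00°
pole (s+40): 40 + j4 → |·| = √(40²+4²) = √1616 ≈ 40.2, ∠ = arctan(4/40) ≈ 5.71°
|L| = 500 · 4 / 227.41 ≈ 8.7947
Gain = 20 log₁₀(8.7947) ≈ 18.88 dB
∠L = 90.00° − 50.71° = 39.29°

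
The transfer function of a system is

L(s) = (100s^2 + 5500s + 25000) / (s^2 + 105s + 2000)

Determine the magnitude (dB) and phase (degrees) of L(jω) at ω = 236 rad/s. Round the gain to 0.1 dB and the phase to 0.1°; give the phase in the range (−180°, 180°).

Substitute s = j236:
Numerator: 100(j236)^2 + 5500(j236) + 25000 = -5544600 + j1298000
Denominator: (j236)^2 + 105(j236) + 2000 = -53696 + j24780
|N| = √(5544600² + 1298000²) ≈ 5.6945e+06, ∠N ≈ 166.82°
|D| = √(53696² + 24780²) ≈ 59138, ∠D ≈ 155.23°
|L| = 5.6945e+06 / 59138 ≈ 96.292
Gain = 20 log₁₀(96.292) ≈ 39.67 dB
∠L = 166.82° − 155.23° = 11.59°

39.7 dB, 11.6°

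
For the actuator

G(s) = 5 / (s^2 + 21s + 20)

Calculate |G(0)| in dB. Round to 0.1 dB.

-12.0 dB

G(0) = 5 / 20 = 0.25
20 log₁₀(0.25) ≈ -12.04 dB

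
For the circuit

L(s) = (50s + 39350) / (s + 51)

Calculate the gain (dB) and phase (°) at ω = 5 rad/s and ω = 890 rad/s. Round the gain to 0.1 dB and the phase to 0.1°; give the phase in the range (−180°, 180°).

Substitute s = j5:
Numerator: 50(j5) + 39350 = 39350 + j250
Denominator: (j5) + 51 = 51 + j5
|N| = √(39350² + 250²) ≈ 39351, ∠N ≈ 0.36°
|D| = √(51² + 5²) ≈ 51.245, ∠D ≈ 5.60°
|L| = 39351 / 51.245 ≈ 767.9
Gain = 20 log₁₀(767.9) ≈ 57.71 dB
∠L = 0.36° − 5.60° = -5.24°

Substitute s = j890:
Numerator: 50(j890) + 39350 = 39350 + j44500
Denominator: (j890) + 51 = 51 + j890
|N| = √(39350² + 44500²) ≈ 59403, ∠N ≈ 48.51°
|D| = √(51² + 890²) ≈ 891.46, ∠D ≈ 86.72°
|L| = 59403 / 891.46 ≈ 66.636
Gain = 20 log₁₀(66.636) ≈ 36.47 dB
∠L = 48.51° − 86.72° = -38.21°

ω = 5: 57.7 dB, -5.2°; ω = 890: 36.5 dB, -38.2°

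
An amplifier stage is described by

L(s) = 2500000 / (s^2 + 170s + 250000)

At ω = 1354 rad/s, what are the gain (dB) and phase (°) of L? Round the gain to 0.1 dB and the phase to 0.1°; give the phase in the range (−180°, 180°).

3.9 dB, -171.7°

At s = jω = j1354:
quadratic: (j1354)² + 170·j1354 + 250000 = -1583316 + j230180 → |·| ≈ 1.6e+06, ∠ ≈ 171.73°
|L| = 2500000 / 1.6e+06 ≈ 1.5625
Gain = 20 log₁₀(1.5625) ≈ 3.88 dB
∠L = 0.00° − 171.73° = -171.73°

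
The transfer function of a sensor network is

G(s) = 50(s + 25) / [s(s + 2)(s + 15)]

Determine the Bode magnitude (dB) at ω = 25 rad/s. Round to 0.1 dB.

-20.3 dB

At s = jω = j25:
zero (s+25): 25 + j25 → |·| = √(25²+25²) = √1250 ≈ 35.355, ∠ = arctan(25/25) ≈ 45.00°
pole (s+2): 2 + j25 → |·| = √(2²+25²) = √629 ≈ 25.08, ∠ = arctan(25/2) ≈ 85.43°
pole (s+15): 15 + j25 → |·| = √(15²+25²) = √850 ≈ 29.155, ∠ = arctan(25/15) ≈ 59.04°
pole at origin: |s| = 25, ∠ = 90.00° (in denominator)
|G| = 50 · 35.355 / 18280 ≈ 0.096704
Gain = 20 log₁₀(0.096704) ≈ -20.29 dB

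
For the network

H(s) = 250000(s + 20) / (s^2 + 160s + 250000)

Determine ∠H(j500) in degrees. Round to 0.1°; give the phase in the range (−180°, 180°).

At s = jω = j500:
zero (s+20): 20 + j500 → |·| = √(20²+500²) = √250400 ≈ 500.4, ∠ = arctan(500/20) ≈ 87.71°
quadratic: (j500)² + 160·j500 + 250000 = 0 + j80000 → |·| ≈ 80000, ∠ ≈ 90.00°
∠H = 87.71° − 90.00° = -2.29°

-2.3°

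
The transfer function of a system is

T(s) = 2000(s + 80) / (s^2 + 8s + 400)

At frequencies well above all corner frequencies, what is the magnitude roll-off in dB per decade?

-20 dB/decade

Each pole contributes −20 dB/decade at high frequency; each zero contributes +20 dB/decade.
Net: 1 zero(s) − 2 pole(s) → -20 dB/decade.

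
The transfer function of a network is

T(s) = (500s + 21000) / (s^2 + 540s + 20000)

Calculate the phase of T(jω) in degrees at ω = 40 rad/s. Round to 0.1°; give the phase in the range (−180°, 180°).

-6.0°

Substitute s = j40:
Numerator: 500(j40) + 21000 = 21000 + j20000
Denominator: (j40)^2 + 540(j40) + 20000 = 18400 + j21600
|N| = √(21000² + 20000²) ≈ 29000, ∠N ≈ 43.60°
|D| = √(18400² + 21600²) ≈ 28375, ∠D ≈ 49.57°
∠T = 43.60° − 49.57° = -5.97°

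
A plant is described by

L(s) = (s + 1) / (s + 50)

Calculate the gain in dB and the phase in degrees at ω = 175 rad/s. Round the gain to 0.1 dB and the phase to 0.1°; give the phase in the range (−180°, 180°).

-0.3 dB, 15.6°

At s = jω = j175:
zero (s+1): 1 + j175 → |·| = √(1²+175²) = √30626 ≈ 175, ∠ = arctan(175/1) ≈ 89.67°
pole (s+50): 50 + j175 → |·| = √(50²+175²) = √33125 ≈ 182, ∠ = arctan(175/50) ≈ 74.05°
|L| = 1 · 175 / 182 ≈ 0.96154
Gain = 20 log₁₀(0.96154) ≈ -0.34 dB
∠L = 89.67° − 74.05° = 15.62°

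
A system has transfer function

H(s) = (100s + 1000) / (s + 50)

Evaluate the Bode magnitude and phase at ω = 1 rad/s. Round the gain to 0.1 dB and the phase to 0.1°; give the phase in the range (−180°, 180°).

26.1 dB, 4.6°

Substitute s = j1:
Numerator: 100(j1) + 1000 = 1000 + j100
Denominator: (j1) + 50 = 50 + j1
|N| = √(1000² + 100²) ≈ 1005, ∠N ≈ 5.71°
|D| = √(50² + 1²) ≈ 50.01, ∠D ≈ 1.15°
|H| = 1005 / 50.01 ≈ 20.096
Gain = 20 log₁₀(20.096) ≈ 26.06 dB
∠H = 5.71° − 1.15° = 4.56°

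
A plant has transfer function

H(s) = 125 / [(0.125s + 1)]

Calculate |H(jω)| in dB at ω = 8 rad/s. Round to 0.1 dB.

At ω = 8 rad/s:
pole (1 + j8·0.125) = 1 + j1 → |·| ≈ 1.4142, ∠ ≈ 45.00°
|H| = 125 · 1 / (1.4142) ≈ 88.389
Gain = 20 log₁₀(88.389) ≈ 38.93 dB

38.9 dB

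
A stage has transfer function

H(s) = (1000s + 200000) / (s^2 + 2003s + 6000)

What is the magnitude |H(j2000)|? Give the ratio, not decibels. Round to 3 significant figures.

0.355

Substitute s = j2000:
Numerator: 1000(j2000) + 200000 = 200000 + j2000000
Denominator: (j2000)^2 + 2003(j2000) + 6000 = -3994000 + j4006000
|N| = √(200000² + 2000000²) ≈ 2.01e+06, ∠N ≈ 84.29°
|D| = √(3994000² + 4006000²) ≈ 5.6569e+06, ∠D ≈ 134.91°
|H| = 2.01e+06 / 5.6569e+06 ≈ 0.35532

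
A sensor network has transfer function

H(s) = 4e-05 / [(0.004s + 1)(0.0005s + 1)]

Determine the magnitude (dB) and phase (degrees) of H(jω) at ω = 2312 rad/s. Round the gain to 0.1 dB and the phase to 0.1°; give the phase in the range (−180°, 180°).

-111.0 dB, -133.0°

At ω = 2312 rad/s:
pole (1 + j2312·0.004) = 1 + j9.248 → |·| ≈ 9.3019, ∠ ≈ 83.83°
pole (1 + j2312·0.0005) = 1 + j1.156 → |·| ≈ 1.5285, ∠ ≈ 49.14°
|H| = 4e-05 · 1 / (9.3019 · 1.5285) ≈ 2.8133e-06
Gain = 20 log₁₀(2.8133e-06) ≈ -111.02 dB
∠H = (0°) − (83.83° + 49.14°) = -132.97°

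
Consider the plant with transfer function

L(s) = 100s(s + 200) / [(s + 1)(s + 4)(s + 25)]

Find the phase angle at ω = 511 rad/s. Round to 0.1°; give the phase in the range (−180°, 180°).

At s = jω = j511:
zero (s+200): 200 + j511 → |·| = √(200²+511²) = √301121 ≈ 548.74, ∠ = arctan(511/200) ≈ 68.63°
zero at origin: s = j511 → |·| = 511, ∠ = 90.00°
pole (s+1): 1 + j511 → |·| = √(1²+511²) = √261122 ≈ 511, ∠ = arctan(511/1) ≈ 89.89°
pole (s+4): 4 + j511 → |·| = √(4²+511²) = √261137 ≈ 511.02, ∠ = arctan(511/4) ≈ 89.55°
pole (s+25): 25 + j511 → |·| = √(25²+511²) = √261746 ≈ 511.61, ∠ = arctan(511/25) ≈ 87.20°
∠L = 158.63° − 266.64° = -108.01°

-108.0°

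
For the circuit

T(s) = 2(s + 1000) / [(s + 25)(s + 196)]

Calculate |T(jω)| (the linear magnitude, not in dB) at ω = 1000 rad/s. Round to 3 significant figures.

At s = jω = j1000:
zero (s+1000): 1000 + j1000 → |·| = √(1000²+1000²) = √2000000 ≈ 1414.2, ∠ = arctan(1000/1000) ≈ 45.00°
pole (s+25): 25 + j1000 → |·| = √(25²+1000²) = √1000625 ≈ 1000.3, ∠ = arctan(1000/25) ≈ 88.57°
pole (s+196): 196 + j1000 → |·| = √(196²+1000²) = √1038416 ≈ 1019, ∠ = arctan(1000/196) ≈ 78.91°
|T| = 2 · 1414.2 / 1.0193e+06 ≈ 0.0027748

0.00277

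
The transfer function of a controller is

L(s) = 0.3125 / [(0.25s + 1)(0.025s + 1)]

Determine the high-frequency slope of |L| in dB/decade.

Each pole contributes −20 dB/decade at high frequency; each zero contributes +20 dB/decade.
Net: 0 zero(s) − 2 pole(s) → -40 dB/decade.

-40 dB/decade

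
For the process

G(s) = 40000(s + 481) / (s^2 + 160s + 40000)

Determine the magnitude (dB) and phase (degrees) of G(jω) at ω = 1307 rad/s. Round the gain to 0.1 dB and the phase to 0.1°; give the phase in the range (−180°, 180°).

30.4 dB, -103.1°

At s = jω = j1307:
zero (s+481): 481 + j1307 → |·| = √(481²+1307²) = √1939610 ≈ 1392.7, ∠ = arctan(1307/481) ≈ 69.80°
quadratic: (j1307)² + 160·j1307 + 40000 = -1668249 + j209120 → |·| ≈ 1.6813e+06, ∠ ≈ 172.86°
|G| = 40000 · 1392.7 / 1.6813e+06 ≈ 33.134
Gain = 20 log₁₀(33.134) ≈ 30.41 dB
∠G = 69.80° − 172.86° = -103.06°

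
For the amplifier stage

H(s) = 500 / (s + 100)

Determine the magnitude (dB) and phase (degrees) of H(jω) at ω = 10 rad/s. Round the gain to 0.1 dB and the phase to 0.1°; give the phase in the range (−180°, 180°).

Substitute s = j10:
Numerator: 500 = 500 + j0
Denominator: (j10) + 100 = 100 + j10
|N| = √(500² + 0²) ≈ 500, ∠N ≈ 0.00°
|D| = √(100² + 10²) ≈ 100.5, ∠D ≈ 5.71°
|H| = 500 / 100.5 ≈ 4.9751
Gain = 20 log₁₀(4.9751) ≈ 13.94 dB
∠H = 0.00° − 5.71° = -5.71°

13.9 dB, -5.7°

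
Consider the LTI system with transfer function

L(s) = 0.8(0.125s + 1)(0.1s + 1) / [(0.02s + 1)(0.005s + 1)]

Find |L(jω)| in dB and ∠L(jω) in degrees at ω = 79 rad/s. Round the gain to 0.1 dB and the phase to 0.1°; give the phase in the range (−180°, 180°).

At ω = 79 rad/s:
zero (1 + j79·0.125) = 1 + j9.875 → |·| ≈ 9.9255, ∠ ≈ 84.22°
zero (1 + j79·0.1) = 1 + j7.9 → |·| ≈ 7.963, ∠ ≈ 82.79°
pole (1 + j79·0.02) = 1 + j1.58 → |·| ≈ 1.8699, ∠ ≈ 57.67°
pole (1 + j79·0.005) = 1 + j0.395 → |·| ≈ 1.0752, ∠ ≈ 21.55°
|L| = 0.8 · 9.9255 · 7.963 / (1.8699 · 1.0752) ≈ 31.449
Gain = 20 log₁₀(31.449) ≈ 29.95 dB
∠L = (84.22° + 82.79°) − (57.67° + 21.55°) = 87.79°

30.0 dB, 87.8°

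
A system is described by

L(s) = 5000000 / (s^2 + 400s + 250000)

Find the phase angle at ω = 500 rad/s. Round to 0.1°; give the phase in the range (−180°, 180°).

At s = jω = j500:
quadratic: (j500)² + 400·j500 + 250000 = 0 + j200000 → |·| ≈ 2e+05, ∠ ≈ 90.00°
∠L = 0.00° − 90.00° = -90.00°

-90.0°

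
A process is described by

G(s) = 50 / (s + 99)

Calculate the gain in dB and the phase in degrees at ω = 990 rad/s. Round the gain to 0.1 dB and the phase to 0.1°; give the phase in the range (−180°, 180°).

-26.0 dB, -84.3°

Substitute s = j990:
Numerator: 50 = 50 + j0
Denominator: (j990) + 99 = 99 + j990
|N| = √(50² + 0²) ≈ 50, ∠N ≈ 0.00°
|D| = √(99² + 990²) ≈ 994.94, ∠D ≈ 84.29°
|G| = 50 / 994.94 ≈ 0.050254
Gain = 20 log₁₀(0.050254) ≈ -25.98 dB
∠G = 0.00° − 84.29° = -84.29°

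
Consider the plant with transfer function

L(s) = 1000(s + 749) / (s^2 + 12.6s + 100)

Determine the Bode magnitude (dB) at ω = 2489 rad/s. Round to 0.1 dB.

-7.5 dB

At s = jω = j2489:
zero (s+749): 749 + j2489 → |·| = √(749²+2489²) = √6756122 ≈ 2599.3, ∠ = arctan(2489/749) ≈ 73.25°
quadratic: (j2489)² + 12.6·j2489 + 100 = -6195021 + j31361.4 → |·| ≈ 6.1951e+06, ∠ ≈ 179.71°
|L| = 1000 · 2599.3 / 6.1951e+06 ≈ 0.41957
Gain = 20 log₁₀(0.41957) ≈ -7.54 dB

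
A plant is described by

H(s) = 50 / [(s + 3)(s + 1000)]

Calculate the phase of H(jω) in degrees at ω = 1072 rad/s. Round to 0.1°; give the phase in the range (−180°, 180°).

-136.8°

At s = jω = j1072:
pole (s+3): 3 + j1072 → |·| = √(3²+1072²) = √1149193 ≈ 1072, ∠ = arctan(1072/3) ≈ 89.84°
pole (s+1000): 1000 + j1072 → |·| = √(1000²+1072²) = √2149184 ≈ 1466, ∠ = arctan(1072/1000) ≈ 46.99°
∠H = 0.00° − 136.83° = -136.83°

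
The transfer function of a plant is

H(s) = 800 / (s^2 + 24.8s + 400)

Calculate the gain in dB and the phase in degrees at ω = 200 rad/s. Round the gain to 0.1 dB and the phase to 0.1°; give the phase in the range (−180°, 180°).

At s = jω = j200:
quadratic: (j200)² + 24.8·j200 + 400 = -39600 + j4960 → |·| ≈ 39909, ∠ ≈ 172.86°
|H| = 800 / 39909 ≈ 0.020046
Gain = 20 log₁₀(0.020046) ≈ -33.96 dB
∠H = 0.00° − 172.86° = -172.86°

-34.0 dB, -172.9°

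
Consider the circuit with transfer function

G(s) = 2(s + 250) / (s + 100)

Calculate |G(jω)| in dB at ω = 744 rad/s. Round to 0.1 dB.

At s = jω = j744:
zero (s+250): 250 + j744 → |·| = √(250²+744²) = √616036 ≈ 784.88, ∠ = arctan(744/250) ≈ 71.43°
pole (s+100): 100 + j744 → |·| = √(100²+744²) = √563536 ≈ 750.69, ∠ = arctan(744/100) ≈ 82.34°
|G| = 2 · 784.88 / 750.69 ≈ 2.0911
Gain = 20 log₁₀(2.0911) ≈ 6.41 dB

6.4 dB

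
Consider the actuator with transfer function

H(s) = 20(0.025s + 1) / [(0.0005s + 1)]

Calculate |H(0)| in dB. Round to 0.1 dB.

H(0) = 20 · 1 / 1 = 20
20 log₁₀(20) ≈ 26.02 dB

26.0 dB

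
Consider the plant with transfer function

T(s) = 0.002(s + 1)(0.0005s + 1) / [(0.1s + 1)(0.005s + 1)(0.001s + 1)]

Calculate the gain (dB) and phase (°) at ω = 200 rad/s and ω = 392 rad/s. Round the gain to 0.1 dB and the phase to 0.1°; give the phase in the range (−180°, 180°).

At ω = 200 rad/s:
zero (1 + j200·1) = 1 + j200 → |·| ≈ 200, ∠ ≈ 89.71°
zero (1 + j200·0.0005) = 1 + j0.1 → |·| ≈ 1.005, ∠ ≈ 5.71°
pole (1 + j200·0.1) = 1 + j20 → |·| ≈ 20.025, ∠ ≈ 87.14°
pole (1 + j200·0.005) = 1 + j1 → |·| ≈ 1.4142, ∠ ≈ 45.00°
pole (1 + j200·0.001) = 1 + j0.2 → |·| ≈ 1.0198, ∠ ≈ 11.31°
|T| = 0.002 · 200 · 1.005 / (20.025 · 1.4142 · 1.0198) ≈ 0.01392
Gain = 20 log₁₀(0.01392) ≈ -37.13 dB
∠T = (89.71° + 5.71°) − (87.14° + 45.00° + 11.31°) = -48.03°

At ω = 392 rad/s:
zero (1 + j392·1) = 1 + j392 → |·| ≈ 392, ∠ ≈ 89.85°
zero (1 + j392·0.0005) = 1 + j0.196 → |·| ≈ 1.019, ∠ ≈ 11.09°
pole (1 + j392·0.1) = 1 + j39.2 → |·| ≈ 39.213, ∠ ≈ 88.54°
pole (1 + j392·0.005) = 1 + j1.96 → |·| ≈ 2.2004, ∠ ≈ 62.97°
pole (1 + j392·0.001) = 1 + j0.392 → |·| ≈ 1.0741, ∠ ≈ 21.41°
|T| = 0.002 · 392 · 1.019 / (39.213 · 2.2004 · 1.0741) ≈ 0.0086201
Gain = 20 log₁₀(0.0086201) ≈ -41.29 dB
∠T = (89.85° + 11.09°) − (88.54° + 62.97° + 21.41°) = -71.98°

ω = 200: -37.1 dB, -48.0°; ω = 392: -41.3 dB, -72.0°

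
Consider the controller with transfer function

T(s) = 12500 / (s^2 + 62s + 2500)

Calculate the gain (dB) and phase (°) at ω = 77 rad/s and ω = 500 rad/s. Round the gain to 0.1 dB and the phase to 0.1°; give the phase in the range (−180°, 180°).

At s = jω = j77:
quadratic: (j77)² + 62·j77 + 2500 = -3429 + j4774 → |·| ≈ 5877.8, ∠ ≈ 125.69°
|T| = 12500 / 5877.8 ≈ 2.1266
Gain = 20 log₁₀(2.1266) ≈ 6.55 dB
∠T = 0.00° − 125.69° = -125.69°

At s = jω = j500:
quadratic: (j500)² + 62·j500 + 2500 = -247500 + j31000 → |·| ≈ 2.4943e+05, ∠ ≈ 172.86°
|T| = 12500 / 2.4943e+05 ≈ 0.050114
Gain = 20 log₁₀(0.050114) ≈ -26.00 dB
∠T = 0.00° − 172.86° = -172.86°

ω = 77: 6.6 dB, -125.7°; ω = 500: -26.0 dB, -172.9°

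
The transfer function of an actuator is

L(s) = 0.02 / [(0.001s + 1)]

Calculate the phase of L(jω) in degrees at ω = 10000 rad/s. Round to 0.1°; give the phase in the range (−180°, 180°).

-84.3°

At ω = 10000 rad/s:
pole (1 + j10000·0.001) = 1 + j10 → |·| ≈ 10.05, ∠ ≈ 84.29°
∠L = (0°) − (84.29°) = -84.29°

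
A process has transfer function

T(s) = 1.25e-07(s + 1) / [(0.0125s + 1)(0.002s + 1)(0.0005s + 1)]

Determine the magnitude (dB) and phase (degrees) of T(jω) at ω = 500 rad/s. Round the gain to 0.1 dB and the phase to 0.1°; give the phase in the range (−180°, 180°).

-103.4 dB, -50.1°

At ω = 500 rad/s:
zero (1 + j500·1) = 1 + j500 → |·| ≈ 500, ∠ ≈ 89.89°
pole (1 + j500·0.0125) = 1 + j6.25 → |·| ≈ 6.3295, ∠ ≈ 80.91°
pole (1 + j500·0.002) = 1 + j1 → |·| ≈ 1.4142, ∠ ≈ 45.00°
pole (1 + j500·0.0005) = 1 + j0.25 → |·| ≈ 1.0308, ∠ ≈ 14.04°
|T| = 1.25e-07 · 500 / (6.3295 · 1.4142 · 1.0308) ≈ 6.7737e-06
Gain = 20 log₁₀(6.7737e-06) ≈ -103.38 dB
∠T = (89.89°) − (80.91° + 45.00° + 14.04°) = -50.06°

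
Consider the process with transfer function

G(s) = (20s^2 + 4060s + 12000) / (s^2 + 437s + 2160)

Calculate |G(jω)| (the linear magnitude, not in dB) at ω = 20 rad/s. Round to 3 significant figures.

9.12

Substitute s = j20:
Numerator: 20(j20)^2 + 4060(j20) + 12000 = 4000 + j81200
Denominator: (j20)^2 + 437(j20) + 2160 = 1760 + j8740
|N| = √(4000² + 81200²) ≈ 81298, ∠N ≈ 87.18°
|D| = √(1760² + 8740²) ≈ 8915.4, ∠D ≈ 78.61°
|G| = 81298 / 8915.4 ≈ 9.1188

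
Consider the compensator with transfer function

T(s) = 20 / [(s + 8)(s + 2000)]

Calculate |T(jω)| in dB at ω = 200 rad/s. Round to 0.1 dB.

At s = jω = j200:
pole (s+8): 8 + j200 → |·| = √(8²+200²) = √40064 ≈ 200.16, ∠ = arctan(200/8) ≈ 87.71°
pole (s+2000): 2000 + j200 → |·| = √(2000²+200²) = √4040000 ≈ 2010, ∠ = arctan(200/2000) ≈ 5.71°
|T| = 20 / 4.0232e+05 ≈ 4.9712e-05
Gain = 20 log₁₀(4.9712e-05) ≈ -86.07 dB

-86.1 dB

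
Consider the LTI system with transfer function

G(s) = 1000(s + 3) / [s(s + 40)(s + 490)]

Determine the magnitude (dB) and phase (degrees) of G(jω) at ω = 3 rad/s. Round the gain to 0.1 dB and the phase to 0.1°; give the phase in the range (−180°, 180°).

-22.9 dB, -49.6°

At s = jω = j3:
zero (s+3): 3 + j3 → |·| = √(3²+3²) = √18 ≈ 4.2426, ∠ = arctan(3/3) ≈ 45.00°
pole (s+40): 40 + j3 → |·| = √(40²+3²) = √1609 ≈ 40.112, ∠ = arctan(3/40) ≈ 4.29°
pole (s+490): 490 + j3 → |·| = √(490²+3²) = √240109 ≈ 490.01, ∠ = arctan(3/490) ≈ 0.35°
pole at origin: |s| = 3, ∠ = 90.00° (in denominator)
|G| = 1000 · 4.2426 / 58966 ≈ 0.07195
Gain = 20 log₁₀(0.07195) ≈ -22.86 dB
∠G = 45.00° − 94.64° = -49.64°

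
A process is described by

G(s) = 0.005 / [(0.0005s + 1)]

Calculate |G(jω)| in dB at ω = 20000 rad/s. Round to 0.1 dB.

-66.1 dB

At ω = 20000 rad/s:
pole (1 + j20000·0.0005) = 1 + j10 → |·| ≈ 10.05, ∠ ≈ 84.29°
|G| = 0.005 · 1 / (10.05) ≈ 0.00049751
Gain = 20 log₁₀(0.00049751) ≈ -66.06 dB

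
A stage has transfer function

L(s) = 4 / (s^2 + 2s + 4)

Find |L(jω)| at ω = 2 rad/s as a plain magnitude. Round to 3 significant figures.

At s = jω = j2:
quadratic: (j2)² + 2·j2 + 4 = 0 + j4 → |·| ≈ 4, ∠ ≈ 90.00°
|L| = 4 / 4 ≈ 1

1.00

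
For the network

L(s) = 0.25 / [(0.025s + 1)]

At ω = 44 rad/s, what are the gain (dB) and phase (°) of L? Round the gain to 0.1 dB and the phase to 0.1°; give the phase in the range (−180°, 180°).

-15.5 dB, -47.7°

At ω = 44 rad/s:
pole (1 + j44·0.025) = 1 + j1.1 → |·| ≈ 1.4866, ∠ ≈ 47.73°
|L| = 0.25 · 1 / (1.4866) ≈ 0.16817
Gain = 20 log₁₀(0.16817) ≈ -15.49 dB
∠L = (0°) − (47.73°) = -47.73°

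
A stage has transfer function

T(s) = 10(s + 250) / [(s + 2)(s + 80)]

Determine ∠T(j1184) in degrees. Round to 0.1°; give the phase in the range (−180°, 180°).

At s = jω = j1184:
zero (s+250): 250 + j1184 → |·| = √(250²+1184²) = √1464356 ≈ 1210.1, ∠ = arctan(1184/250) ≈ 78.08°
pole (s+2): 2 + j1184 → |·| = √(2²+1184²) = √1401860 ≈ 1184, ∠ = arctan(1184/2) ≈ 89.90°
pole (s+80): 80 + j1184 → |·| = √(80²+1184²) = √1408256 ≈ 1186.7, ∠ = arctan(1184/80) ≈ 86.13°
∠T = 78.08° − 176.03° = -97.95°

-98.0°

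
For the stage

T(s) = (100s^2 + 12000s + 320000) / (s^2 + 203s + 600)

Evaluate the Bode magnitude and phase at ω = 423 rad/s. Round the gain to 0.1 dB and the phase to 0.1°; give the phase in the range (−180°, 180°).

Substitute s = j423:
Numerator: 100(j423)^2 + 12000(j423) + 320000 = -17572900 + j5076000
Denominator: (j423)^2 + 203(j423) + 600 = -178329 + j85869
|N| = √(17572900² + 5076000²) ≈ 1.8291e+07, ∠N ≈ 163.89°
|D| = √(178329² + 85869²) ≈ 1.9793e+05, ∠D ≈ 154.29°
|T| = 1.8291e+07 / 1.9793e+05 ≈ 92.411
Gain = 20 log₁₀(92.411) ≈ 39.31 dB
∠T = 163.89° − 154.29° = 9.60°

39.3 dB, 9.6°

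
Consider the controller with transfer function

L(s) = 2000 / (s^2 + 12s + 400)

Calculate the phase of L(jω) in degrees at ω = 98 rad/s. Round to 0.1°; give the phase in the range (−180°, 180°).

-172.7°

At s = jω = j98:
quadratic: (j98)² + 12·j98 + 400 = -9204 + j1176 → |·| ≈ 9278.8, ∠ ≈ 172.72°
∠L = 0.00° − 172.72° = -172.72°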